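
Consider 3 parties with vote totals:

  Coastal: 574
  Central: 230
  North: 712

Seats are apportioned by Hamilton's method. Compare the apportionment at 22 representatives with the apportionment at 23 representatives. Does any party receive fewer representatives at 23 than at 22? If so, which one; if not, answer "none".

At 22 seats: Coastal 8, Central 4, North 10.
At 23 seats: Coastal 9, Central 3, North 11.
Central drops from 4 to 3.

Central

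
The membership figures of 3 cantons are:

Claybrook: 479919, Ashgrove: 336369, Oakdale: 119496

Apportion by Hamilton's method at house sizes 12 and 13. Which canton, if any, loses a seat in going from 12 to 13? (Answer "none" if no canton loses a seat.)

At 12 seats: Claybrook 6, Ashgrove 4, Oakdale 2.
At 13 seats: Claybrook 7, Ashgrove 5, Oakdale 1.
Oakdale drops from 2 to 1.

Oakdale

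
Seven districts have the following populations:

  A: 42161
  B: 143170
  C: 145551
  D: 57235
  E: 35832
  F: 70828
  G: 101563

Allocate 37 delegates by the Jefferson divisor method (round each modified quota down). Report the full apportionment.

A=2, B=9, C=10, D=3, E=2, F=4, G=7

Standard divisor 596340/37 ≈ 16117.297; standard quotas: A 2.616, B 8.883, C 9.031, D 3.551, E 2.223, F 4.395, G 6.301.
Rounding down gives 2, 8, 9, 3, 2, 4, 6 = 34 seats, so the divisor must be adjusted.
With modified divisor 14400: modified quotas A 2.928, B 9.942, C 10.108, D 3.975, E 2.488, F 4.919, G 7.053.
Rounding down: A 2, B 9, C 10, D 3, E 2, F 4, G 7 (total 37).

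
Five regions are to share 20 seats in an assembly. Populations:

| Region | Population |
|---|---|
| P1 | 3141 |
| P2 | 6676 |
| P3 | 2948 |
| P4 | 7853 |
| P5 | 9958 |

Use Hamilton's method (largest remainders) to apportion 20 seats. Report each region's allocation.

Total 30576; standard divisor 30576/20 ≈ 1528.8.
Standard quotas: P1 2.0546, P2 4.3668, P3 1.9283, P4 5.1367, P5 6.5136.
Lower quotas: P1 2, P2 4, P3 1, P4 5, P5 6 (sum 18, leaving 2 seats).
Remainders in descending order: P3 0.9283, P5 0.5136, P2 0.3668, P4 0.1367, P1 0.0546.
The surplus seats go to P3, P5.

P1 2; P2 4; P3 2; P4 5; P5 7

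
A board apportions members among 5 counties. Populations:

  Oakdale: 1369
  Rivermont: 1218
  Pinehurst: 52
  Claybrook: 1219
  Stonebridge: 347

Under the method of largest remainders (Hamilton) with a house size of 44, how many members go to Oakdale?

14

The standard divisor is 4205/44 ≈ 95.568.
Standard quotas: Oakdale 14.325, Rivermont 12.745, Pinehurst 0.544, Claybrook 12.755, Stonebridge 3.631.
Lower quotas: Oakdale 14, Rivermont 12, Pinehurst 0, Claybrook 12, Stonebridge 3 (sum 41, leaving 3 seats).
Remainders in descending order: Claybrook 0.755, Rivermont 0.745, Stonebridge 0.631, Pinehurst 0.544, Oakdale 0.325.
The surplus seats go to Claybrook, Rivermont, Stonebridge.
Oakdale receives 14.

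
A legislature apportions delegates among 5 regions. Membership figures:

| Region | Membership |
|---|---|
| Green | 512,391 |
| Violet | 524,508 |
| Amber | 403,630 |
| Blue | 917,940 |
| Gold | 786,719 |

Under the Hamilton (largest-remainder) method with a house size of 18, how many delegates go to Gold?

The standard divisor is 3145188/18 ≈ 174732.667.
Standard quotas: Green 2.9324, Violet 3.0018, Amber 2.3100, Blue 5.2534, Gold 4.5024.
Lower quotas: Green 2, Violet 3, Amber 2, Blue 5, Gold 4 (sum 16, leaving 2 seats).
Remainders in descending order: Green 0.9324, Gold 0.5024, Amber 0.3100, Blue 0.2534, Violet 0.0018.
Largest remainders: Green, Gold receive the extra seats.
Gold receives 5.

5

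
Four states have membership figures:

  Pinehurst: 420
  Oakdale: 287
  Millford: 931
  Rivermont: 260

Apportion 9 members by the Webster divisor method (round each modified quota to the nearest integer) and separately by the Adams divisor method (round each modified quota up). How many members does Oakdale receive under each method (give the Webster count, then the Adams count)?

Webster: Pinehurst 2, Oakdale 1, Millford 5, Rivermont 1.
Adams: Pinehurst 2, Oakdale 2, Millford 4, Rivermont 1.
Oakdale gets 1 under Webster and 2 under Adams.

1 and 2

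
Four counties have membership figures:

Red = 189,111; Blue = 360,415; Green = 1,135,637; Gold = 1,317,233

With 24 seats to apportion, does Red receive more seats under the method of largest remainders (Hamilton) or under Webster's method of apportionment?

Hamilton: Red 1, Blue 3, Green 9, Gold 11.
Webster: Red 2, Blue 3, Green 9, Gold 10.
Red gets 1 under Hamilton and 2 under Webster.

Webster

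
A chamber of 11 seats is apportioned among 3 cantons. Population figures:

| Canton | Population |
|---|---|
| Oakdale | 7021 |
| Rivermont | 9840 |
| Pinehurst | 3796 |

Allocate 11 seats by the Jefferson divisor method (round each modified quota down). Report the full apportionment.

Standard divisor 20657/11 ≈ 1877.909; standard quotas: Oakdale 3.739, Rivermont 5.240, Pinehurst 2.021.
Rounding down gives 3, 5, 2 = 10 seats, so the divisor must be adjusted.
With modified divisor 1700: modified quotas Oakdale 4.130, Rivermont 5.788, Pinehurst 2.233.
Rounding down: Oakdale 4, Rivermont 5, Pinehurst 2 (total 11).

Oakdale=4, Rivermont=5, Pinehurst=2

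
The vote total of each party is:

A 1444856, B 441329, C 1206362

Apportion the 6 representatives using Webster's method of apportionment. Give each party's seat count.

A 3; B 1; C 2

Standard divisor 3092547/6 ≈ 515424.5; standard quotas: A 2.803, B 0.856, C 2.341.
Rounding to the nearest integer gives A 3, B 1, C 2 — total 6, matching the house size, so no adjustment is needed.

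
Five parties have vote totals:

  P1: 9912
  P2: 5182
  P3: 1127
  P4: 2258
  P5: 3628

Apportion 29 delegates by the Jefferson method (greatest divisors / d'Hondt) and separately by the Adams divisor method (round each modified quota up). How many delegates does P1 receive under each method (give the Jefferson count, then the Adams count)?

Jefferson: P1 13, P2 7, P3 1, P4 3, P5 5.
Adams: P1 12, P2 7, P3 2, P4 3, P5 5.
P1 gets 13 under Jefferson and 12 under Adams.

13 and 12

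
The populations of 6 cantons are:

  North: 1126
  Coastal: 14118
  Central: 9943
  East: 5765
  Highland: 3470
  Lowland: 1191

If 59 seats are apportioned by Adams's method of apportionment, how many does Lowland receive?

2

Standard divisor 35613/59 ≈ 603.61; standard quotas: North 1.865, Coastal 23.389, Central 16.473, East 9.551, Highland 5.749, Lowland 1.973.
Rounding up gives 2, 24, 17, 10, 6, 2 = 61 seats, so the divisor must be adjusted.
With modified divisor 630: modified quotas North 1.787, Coastal 22.410, Central 15.783, East 9.151, Highland 5.508, Lowland 1.890.
Rounding up: North 2, Coastal 23, Central 16, East 10, Highland 6, Lowland 2 (total 59).
Lowland receives 2.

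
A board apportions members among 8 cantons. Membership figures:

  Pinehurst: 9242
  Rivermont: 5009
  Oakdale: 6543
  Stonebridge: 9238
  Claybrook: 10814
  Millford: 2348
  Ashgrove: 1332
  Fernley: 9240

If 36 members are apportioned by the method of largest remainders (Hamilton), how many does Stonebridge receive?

The standard divisor is 53766/36 ≈ 1493.5.
Standard quotas: Pinehurst 6.1881, Rivermont 3.3539, Oakdale 4.3810, Stonebridge 6.1855, Claybrook 7.2407, Millford 1.5721, Ashgrove 0.8919, Fernley 6.1868.
Lower quotas: Pinehurst 6, Rivermont 3, Oakdale 4, Stonebridge 6, Claybrook 7, Millford 1, Ashgrove 0, Fernley 6 (sum 33, leaving 3 seats).
Remainders in descending order: Ashgrove 0.8919, Millford 0.5721, Oakdale 0.3810, Rivermont 0.3539, Claybrook 0.2407, Pinehurst 0.1881, Fernley 0.1868, Stonebridge 0.1855.
The surplus seats go to Ashgrove, Millford, Oakdale.
Stonebridge receives 6.

6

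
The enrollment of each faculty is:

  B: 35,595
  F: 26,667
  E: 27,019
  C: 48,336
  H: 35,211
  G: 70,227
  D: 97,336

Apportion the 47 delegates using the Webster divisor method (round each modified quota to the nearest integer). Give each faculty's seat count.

Standard divisor 340391/47 ≈ 7242.362; standard quotas: B 4.915, F 3.682, E 3.731, C 6.674, H 4.862, G 9.697, D 13.440.
Rounding to the nearest integer gives 5, 4, 4, 7, 5, 10, 13 = 48 seats, so the divisor must be adjusted.
With modified divisor 7410: modified quotas B 4.804, F 3.599, E 3.646, C 6.523, H 4.752, G 9.477, D 13.136.
Rounding to the nearest integer: B 5, F 4, E 4, C 7, H 5, G 9, D 13 (total 47).

B=5; F=4; E=4; C=7; H=5; G=9; D=13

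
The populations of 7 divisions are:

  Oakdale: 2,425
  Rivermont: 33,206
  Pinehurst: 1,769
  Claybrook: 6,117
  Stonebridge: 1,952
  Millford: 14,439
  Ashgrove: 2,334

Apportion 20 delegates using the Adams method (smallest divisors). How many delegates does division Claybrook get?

Standard divisor 62242/20 ≈ 3112.1; standard quotas: Oakdale 0.779, Rivermont 10.670, Pinehurst 0.568, Claybrook 1.966, Stonebridge 0.627, Millford 4.640, Ashgrove 0.750.
Rounding up gives 1, 11, 1, 2, 1, 5, 1 = 22 seats, so the divisor must be adjusted.
With modified divisor 3650: modified quotas Oakdale 0.664, Rivermont 9.098, Pinehurst 0.485, Claybrook 1.676, Stonebridge 0.535, Millford 3.956, Ashgrove 0.639.
Rounding up: Oakdale 1, Rivermont 10, Pinehurst 1, Claybrook 2, Stonebridge 1, Millford 4, Ashgrove 1 (total 20).
Claybrook receives 2.

2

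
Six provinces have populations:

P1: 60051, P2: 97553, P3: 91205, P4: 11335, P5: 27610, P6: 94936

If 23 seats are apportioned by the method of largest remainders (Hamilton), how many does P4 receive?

1

Standard divisor: 382690 ÷ 23 ≈ 16638.696.
Standard quotas: P1 3.6091, P2 5.8630, P3 5.4815, P4 0.6812, P5 1.6594, P6 5.7057.
Lower quotas: P1 3, P2 5, P3 5, P4 0, P5 1, P6 5 (sum 19, leaving 4 seats).
Remainders in descending order: P2 0.8630, P6 0.7057, P4 0.6812, P5 0.6594, P1 0.6091, P3 0.4815.
Largest remainders: P2, P6, P4, P5 receive the extra seats.
P4 receives 1.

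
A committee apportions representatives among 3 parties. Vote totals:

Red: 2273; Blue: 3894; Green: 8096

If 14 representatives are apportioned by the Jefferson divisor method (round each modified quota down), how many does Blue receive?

4

Standard divisor 14263/14 ≈ 1018.786; standard quotas: Red 2.231, Blue 3.822, Green 7.947.
Rounding down gives 2, 3, 7 = 12 seats, so the divisor must be adjusted.
With modified divisor 940: modified quotas Red 2.418, Blue 4.143, Green 8.613.
Rounding down: Red 2, Blue 4, Green 8 (total 14).
Blue receives 4.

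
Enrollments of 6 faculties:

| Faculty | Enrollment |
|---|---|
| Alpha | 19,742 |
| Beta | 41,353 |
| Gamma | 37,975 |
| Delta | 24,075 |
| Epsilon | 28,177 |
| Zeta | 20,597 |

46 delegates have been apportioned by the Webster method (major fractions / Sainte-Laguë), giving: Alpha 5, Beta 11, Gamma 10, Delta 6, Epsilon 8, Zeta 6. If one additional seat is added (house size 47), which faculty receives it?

Priority for the next seat is population ÷ (current seats + 0.5).
Priorities: Alpha 3589.455, Beta 3595.913, Gamma 3616.667, Delta 3703.846, Epsilon 3314.941, Zeta 3168.769.
Highest priority: Delta.

Delta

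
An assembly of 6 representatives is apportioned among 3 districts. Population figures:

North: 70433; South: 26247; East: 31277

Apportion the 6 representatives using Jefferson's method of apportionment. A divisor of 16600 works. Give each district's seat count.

With modified divisor 16600: modified quotas North 4.243, South 1.581, East 1.884.
Rounding down: North 4, South 1, East 1 (total 6).

North 4, South 1, East 1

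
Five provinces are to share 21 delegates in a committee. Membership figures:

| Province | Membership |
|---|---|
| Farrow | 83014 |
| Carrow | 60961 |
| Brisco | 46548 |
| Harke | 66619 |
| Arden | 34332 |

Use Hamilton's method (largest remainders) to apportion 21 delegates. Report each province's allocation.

Standard divisor: 291474 ÷ 21 ≈ 13879.714.
Standard quotas: Farrow 5.9810, Carrow 4.3921, Brisco 3.3537, Harke 4.7997, Arden 2.4735.
Lower quotas: Farrow 5, Carrow 4, Brisco 3, Harke 4, Arden 2 (sum 18, leaving 3 seats).
Remainders in descending order: Farrow 0.9810, Harke 0.7997, Arden 0.4735, Carrow 0.3921, Brisco 0.3537.
Largest remainders: Farrow, Harke, Arden receive the extra seats.

Farrow: 6, Carrow: 4, Brisco: 3, Harke: 5, Arden: 3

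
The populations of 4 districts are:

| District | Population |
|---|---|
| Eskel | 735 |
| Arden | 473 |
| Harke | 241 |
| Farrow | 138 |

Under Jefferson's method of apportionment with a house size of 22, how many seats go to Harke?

3

Standard divisor 1587/22 ≈ 72.136; standard quotas: Eskel 10.189, Arden 6.557, Harke 3.341, Farrow 1.913.
Rounding down gives 10, 6, 3, 1 = 20 seats, so the divisor must be adjusted.
With modified divisor 67: modified quotas Eskel 10.970, Arden 7.060, Harke 3.597, Farrow 2.060.
Rounding down: Eskel 10, Arden 7, Harke 3, Farrow 2 (total 22).
Harke receives 3.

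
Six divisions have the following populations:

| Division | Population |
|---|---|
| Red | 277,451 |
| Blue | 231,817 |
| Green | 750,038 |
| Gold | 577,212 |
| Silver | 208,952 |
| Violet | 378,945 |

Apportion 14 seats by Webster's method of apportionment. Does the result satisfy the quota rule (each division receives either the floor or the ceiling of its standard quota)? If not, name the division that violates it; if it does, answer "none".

none

Standard quotas: Red 1.602, Blue 1.339, Green 4.331, Gold 3.333, Silver 1.207, Violet 2.188.
Webster allocation: Red 2, Blue 1, Green 5, Gold 3, Silver 1, Violet 2.
Every allocation lies between the lower and upper quota.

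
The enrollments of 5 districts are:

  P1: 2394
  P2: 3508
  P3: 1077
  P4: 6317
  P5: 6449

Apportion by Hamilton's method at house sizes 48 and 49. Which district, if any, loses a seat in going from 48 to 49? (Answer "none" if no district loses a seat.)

At 48 seats: P1 6, P2 8, P3 3, P4 15, P5 16.
At 49 seats: P1 6, P2 9, P3 2, P4 16, P5 16.
P3 drops from 3 to 2.

P3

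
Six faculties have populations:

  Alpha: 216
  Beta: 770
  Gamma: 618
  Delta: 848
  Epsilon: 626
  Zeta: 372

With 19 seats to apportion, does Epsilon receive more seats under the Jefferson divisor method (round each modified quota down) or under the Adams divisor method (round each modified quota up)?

Jefferson: Alpha 1, Beta 4, Gamma 3, Delta 5, Epsilon 4, Zeta 2.
Adams: Alpha 2, Beta 4, Gamma 3, Delta 5, Epsilon 3, Zeta 2.
Epsilon gets 4 under Jefferson and 3 under Adams.

Jefferson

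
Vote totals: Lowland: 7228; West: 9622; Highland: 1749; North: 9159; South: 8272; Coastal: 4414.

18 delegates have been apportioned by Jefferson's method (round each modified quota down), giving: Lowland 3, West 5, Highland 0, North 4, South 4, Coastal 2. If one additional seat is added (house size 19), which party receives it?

Priority for the next seat is population ÷ (current seats + 1).
Priorities: Lowland 1807.000, West 1603.667, Highland 1749.000, North 1831.800, South 1654.400, Coastal 1471.333.
Highest priority: North.

North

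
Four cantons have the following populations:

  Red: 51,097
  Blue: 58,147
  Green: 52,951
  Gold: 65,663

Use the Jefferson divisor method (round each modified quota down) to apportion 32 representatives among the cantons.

Red=7, Blue=8, Green=8, Gold=9

Standard divisor 227858/32 ≈ 7120.562; standard quotas: Red 7.176, Blue 8.166, Green 7.436, Gold 9.222.
Rounding down gives 7, 8, 7, 9 = 31 seats, so the divisor must be adjusted.
With modified divisor 6600: modified quotas Red 7.742, Blue 8.810, Green 8.023, Gold 9.949.
Rounding down: Red 7, Blue 8, Green 8, Gold 9 (total 32).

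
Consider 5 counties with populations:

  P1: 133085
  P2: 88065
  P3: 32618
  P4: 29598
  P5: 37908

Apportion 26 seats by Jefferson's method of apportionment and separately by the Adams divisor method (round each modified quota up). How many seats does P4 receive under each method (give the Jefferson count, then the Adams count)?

Jefferson: P1 12, P2 7, P3 2, P4 2, P5 3.
Adams: P1 10, P2 7, P3 3, P4 3, P5 3.
P4 gets 2 under Jefferson and 3 under Adams.

2 and 3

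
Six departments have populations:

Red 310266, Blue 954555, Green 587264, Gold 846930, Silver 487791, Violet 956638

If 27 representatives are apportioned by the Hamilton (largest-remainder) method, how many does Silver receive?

The standard divisor is 4143444/27 ≈ 153460.889.
Standard quotas: Red 2.0218, Blue 6.2202, Green 3.8268, Gold 5.5189, Silver 3.1786, Violet 6.2338.
Lower quotas: Red 2, Blue 6, Green 3, Gold 5, Silver 3, Violet 6 (sum 25, leaving 2 seats).
Remainders in descending order: Green 0.8268, Gold 0.5189, Violet 0.2338, Blue 0.2202, Silver 0.1786, Red 0.0218.
Largest remainders: Green, Gold receive the extra seats.
Silver receives 3.

3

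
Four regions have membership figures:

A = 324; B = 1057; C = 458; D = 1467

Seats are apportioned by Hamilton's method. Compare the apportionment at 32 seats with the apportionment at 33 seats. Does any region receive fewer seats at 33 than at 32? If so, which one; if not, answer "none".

none

At 32 seats: A 3, B 10, C 5, D 14.
At 33 seats: A 3, B 10, C 5, D 15.
No region's allocation decreased.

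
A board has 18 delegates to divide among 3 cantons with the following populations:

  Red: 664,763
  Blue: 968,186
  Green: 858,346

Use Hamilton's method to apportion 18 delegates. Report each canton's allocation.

Red 5, Blue 7, Green 6

Standard divisor: 2491295 ÷ 18 ≈ 138405.278.
Standard quotas: Red 4.8030, Blue 6.9953, Green 6.2017.
Lower quotas: Red 4, Blue 6, Green 6 (sum 16, leaving 2 seats).
Remainders in descending order: Blue 0.9953, Red 0.8030, Green 0.2017.
The surplus seats go to Blue, Red.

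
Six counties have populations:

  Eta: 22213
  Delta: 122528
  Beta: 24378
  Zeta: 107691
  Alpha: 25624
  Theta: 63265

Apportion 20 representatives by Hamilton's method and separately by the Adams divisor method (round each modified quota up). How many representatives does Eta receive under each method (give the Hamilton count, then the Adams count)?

1 and 2

Hamilton: Eta 1, Delta 7, Beta 1, Zeta 6, Alpha 1, Theta 4.
Adams: Eta 2, Delta 6, Beta 2, Zeta 5, Alpha 2, Theta 3.
Eta gets 1 under Hamilton and 2 under Adams.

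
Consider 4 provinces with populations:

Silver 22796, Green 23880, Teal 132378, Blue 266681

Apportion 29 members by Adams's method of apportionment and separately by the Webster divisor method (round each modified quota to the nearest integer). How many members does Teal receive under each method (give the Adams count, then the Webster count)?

Adams: Silver 2, Green 2, Teal 8, Blue 17.
Webster: Silver 1, Green 2, Teal 9, Blue 17.
Teal gets 8 under Adams and 9 under Webster.

8 and 9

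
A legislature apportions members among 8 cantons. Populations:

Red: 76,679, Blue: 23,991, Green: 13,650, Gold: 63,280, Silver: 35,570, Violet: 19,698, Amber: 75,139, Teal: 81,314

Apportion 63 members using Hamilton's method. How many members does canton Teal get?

13

Total 389321; standard divisor 389321/63 ≈ 6179.698.
Standard quotas: Red 12.4082, Blue 3.8822, Green 2.2088, Gold 10.2400, Silver 5.7559, Violet 3.1875, Amber 12.1590, Teal 13.1582.
Lower quotas: Red 12, Blue 3, Green 2, Gold 10, Silver 5, Violet 3, Amber 12, Teal 13 (sum 60, leaving 3 seats).
Remainders in descending order: Blue 0.8822, Silver 0.7559, Red 0.4082, Gold 0.2400, Green 0.2088, Violet 0.1875, Amber 0.1590, Teal 0.1582.
The surplus seats go to Blue, Silver, Red.
Teal receives 13.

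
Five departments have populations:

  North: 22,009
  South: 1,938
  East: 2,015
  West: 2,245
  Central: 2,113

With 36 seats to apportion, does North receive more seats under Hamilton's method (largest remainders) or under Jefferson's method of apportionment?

Jefferson

Hamilton: North 26, South 2, East 2, West 3, Central 3.
Jefferson: North 28, South 2, East 2, West 2, Central 2.
North gets 26 under Hamilton and 28 under Jefferson.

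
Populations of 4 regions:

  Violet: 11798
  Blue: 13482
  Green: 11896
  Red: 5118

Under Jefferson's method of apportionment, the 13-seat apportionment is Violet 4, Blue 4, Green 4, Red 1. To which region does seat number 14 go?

Blue

Priority for the next seat is population ÷ (current seats + 1).
Priorities: Violet 2359.600, Blue 2696.400, Green 2379.200, Red 2559.000.
Highest priority: Blue.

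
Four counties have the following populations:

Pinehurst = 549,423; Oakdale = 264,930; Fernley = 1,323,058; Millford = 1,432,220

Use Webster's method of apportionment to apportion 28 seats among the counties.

Standard divisor 3569631/28 ≈ 127486.821; standard quotas: Pinehurst 4.310, Oakdale 2.078, Fernley 10.378, Millford 11.234.
Rounding to the nearest integer gives 4, 2, 10, 11 = 27 seats, so the divisor must be adjusted.
With modified divisor 125300: modified quotas Pinehurst 4.385, Oakdale 2.114, Fernley 10.559, Millford 11.430.
Rounding to the nearest integer: Pinehurst 4, Oakdale 2, Fernley 11, Millford 11 (total 28).

Pinehurst: 4; Oakdale: 2; Fernley: 11; Millford: 11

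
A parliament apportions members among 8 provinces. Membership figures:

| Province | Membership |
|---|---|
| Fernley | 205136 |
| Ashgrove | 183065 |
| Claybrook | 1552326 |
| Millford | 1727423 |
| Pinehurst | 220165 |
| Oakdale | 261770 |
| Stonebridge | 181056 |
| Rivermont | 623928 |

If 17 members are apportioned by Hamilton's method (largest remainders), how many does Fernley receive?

The standard divisor is 4954869/17 ≈ 291462.882.
Standard quotas: Fernley 0.7038, Ashgrove 0.6281, Claybrook 5.3260, Millford 5.9267, Pinehurst 0.7554, Oakdale 0.8981, Stonebridge 0.6212, Rivermont 2.1407.
Lower quotas: Fernley 0, Ashgrove 0, Claybrook 5, Millford 5, Pinehurst 0, Oakdale 0, Stonebridge 0, Rivermont 2 (sum 12, leaving 5 seats).
Remainders in descending order: Millford 0.9267, Oakdale 0.8981, Pinehurst 0.7554, Fernley 0.7038, Ashgrove 0.6281, Stonebridge 0.6212, Claybrook 0.3260, Rivermont 0.1407.
The surplus seats go to Millford, Oakdale, Pinehurst, Fernley, Ashgrove.
Fernley receives 1.

1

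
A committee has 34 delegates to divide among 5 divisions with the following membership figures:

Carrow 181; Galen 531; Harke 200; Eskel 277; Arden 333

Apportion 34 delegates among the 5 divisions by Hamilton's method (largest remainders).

Total 1522; standard divisor 1522/34 ≈ 44.765.
Standard quotas: Carrow 4.043, Galen 11.862, Harke 4.468, Eskel 6.188, Arden 7.439.
Lower quotas: Carrow 4, Galen 11, Harke 4, Eskel 6, Arden 7 (sum 32, leaving 2 seats).
Remainders in descending order: Galen 0.862, Harke 0.468, Arden 0.439, Eskel 0.188, Carrow 0.043.
Largest remainders: Galen, Harke receive the extra seats.

Carrow=4, Galen=12, Harke=5, Eskel=6, Arden=7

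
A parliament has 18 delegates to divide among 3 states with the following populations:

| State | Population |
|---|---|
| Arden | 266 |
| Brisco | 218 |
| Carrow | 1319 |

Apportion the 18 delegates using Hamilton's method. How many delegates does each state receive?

Arden: 3, Brisco: 2, Carrow: 13

Total 1803; standard divisor 1803/18 ≈ 100.167.
Standard quotas: Arden 2.656, Brisco 2.176, Carrow 13.168.
Lower quotas: Arden 2, Brisco 2, Carrow 13 (sum 17, leaving 1 seat).
Remainders in descending order: Arden 0.656, Brisco 0.176, Carrow 0.168.
Largest remainder: Arden receives the extra seat.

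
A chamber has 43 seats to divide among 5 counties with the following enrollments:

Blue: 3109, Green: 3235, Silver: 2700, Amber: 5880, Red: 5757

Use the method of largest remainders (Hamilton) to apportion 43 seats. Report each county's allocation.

Standard divisor: 20681 ÷ 43 ≈ 480.953.
Standard quotas: Blue 6.4642, Green 6.7262, Silver 5.6138, Amber 12.2257, Red 11.9700.
Lower quotas: Blue 6, Green 6, Silver 5, Amber 12, Red 11 (sum 40, leaving 3 seats).
Remainders in descending order: Red 0.9700, Green 0.7262, Silver 0.6138, Blue 0.4642, Amber 0.2257.
Largest remainders: Red, Green, Silver receive the extra seats.

Blue 6, Green 7, Silver 6, Amber 12, Red 12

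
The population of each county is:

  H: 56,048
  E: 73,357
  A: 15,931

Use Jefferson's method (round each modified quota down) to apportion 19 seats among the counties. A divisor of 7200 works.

H: 7; E: 10; A: 2

With modified divisor 7200: modified quotas H 7.784, E 10.188, A 2.213.
Rounding down: H 7, E 10, A 2 (total 19).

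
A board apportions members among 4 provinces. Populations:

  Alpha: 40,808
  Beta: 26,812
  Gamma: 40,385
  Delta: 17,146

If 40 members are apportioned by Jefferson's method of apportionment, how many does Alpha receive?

13

Standard divisor 125151/40 ≈ 3128.775; standard quotas: Alpha 13.043, Beta 8.569, Gamma 12.908, Delta 5.480.
Rounding down gives 13, 8, 12, 5 = 38 seats, so the divisor must be adjusted.
With modified divisor 2950: modified quotas Alpha 13.833, Beta 9.089, Gamma 13.690, Delta 5.812.
Rounding down: Alpha 13, Beta 9, Gamma 13, Delta 5 (total 40).
Alpha receives 13.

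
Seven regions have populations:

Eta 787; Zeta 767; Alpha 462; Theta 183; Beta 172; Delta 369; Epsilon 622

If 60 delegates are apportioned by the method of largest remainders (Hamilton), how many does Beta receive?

3

Total 3362; standard divisor 3362/60 ≈ 56.033.
Standard quotas: Eta 14.045, Zeta 13.688, Alpha 8.245, Theta 3.266, Beta 3.070, Delta 6.585, Epsilon 11.101.
Lower quotas: Eta 14, Zeta 13, Alpha 8, Theta 3, Beta 3, Delta 6, Epsilon 11 (sum 58, leaving 2 seats).
Remainders in descending order: Zeta 0.688, Delta 0.585, Theta 0.266, Alpha 0.245, Epsilon 0.101, Beta 0.070, Eta 0.045.
Largest remainders: Zeta, Delta receive the extra seats.
Beta receives 3.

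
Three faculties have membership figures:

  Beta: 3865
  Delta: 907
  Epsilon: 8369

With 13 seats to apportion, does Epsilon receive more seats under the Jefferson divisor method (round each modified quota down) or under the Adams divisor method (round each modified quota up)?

Jefferson: Beta 4, Delta 0, Epsilon 9.
Adams: Beta 4, Delta 1, Epsilon 8.
Epsilon gets 9 under Jefferson and 8 under Adams.

Jefferson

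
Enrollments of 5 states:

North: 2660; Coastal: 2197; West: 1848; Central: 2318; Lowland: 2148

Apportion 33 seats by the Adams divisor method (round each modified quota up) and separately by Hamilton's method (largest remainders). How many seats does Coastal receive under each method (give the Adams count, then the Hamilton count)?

6 and 7

Adams: North 8, Coastal 6, West 6, Central 7, Lowland 6.
Hamilton: North 8, Coastal 7, West 5, Central 7, Lowland 6.
Coastal gets 6 under Adams and 7 under Hamilton.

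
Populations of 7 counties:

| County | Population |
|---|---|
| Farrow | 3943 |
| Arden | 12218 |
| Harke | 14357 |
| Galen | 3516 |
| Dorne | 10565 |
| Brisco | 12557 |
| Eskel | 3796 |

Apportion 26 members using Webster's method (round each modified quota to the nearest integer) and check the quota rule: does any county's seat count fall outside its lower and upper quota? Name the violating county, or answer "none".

none

Standard quotas: Farrow 1.682, Arden 5.212, Harke 6.124, Galen 1.500, Dorne 4.507, Brisco 5.356, Eskel 1.619.
Webster allocation: Farrow 2, Arden 5, Harke 6, Galen 1, Dorne 5, Brisco 5, Eskel 2.
Every allocation lies between the lower and upper quota.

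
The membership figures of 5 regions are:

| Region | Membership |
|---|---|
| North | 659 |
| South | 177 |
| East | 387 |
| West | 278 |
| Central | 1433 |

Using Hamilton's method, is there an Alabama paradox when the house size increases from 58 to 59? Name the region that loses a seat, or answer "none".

At 58 seats: North 13, South 4, East 8, West 5, Central 28.
At 59 seats: North 13, South 3, East 8, West 6, Central 29.
South drops from 4 to 3.

South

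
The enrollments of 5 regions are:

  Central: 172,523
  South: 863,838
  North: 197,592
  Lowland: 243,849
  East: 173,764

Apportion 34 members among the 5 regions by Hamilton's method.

Standard divisor: 1651566 ÷ 34 ≈ 48575.471.
Standard quotas: Central 3.5516, South 17.7834, North 4.0677, Lowland 5.0200, East 3.5772.
Lower quotas: Central 3, South 17, North 4, Lowland 5, East 3 (sum 32, leaving 2 seats).
Remainders in descending order: South 0.7834, East 0.5772, Central 0.5516, North 0.0677, Lowland 0.0200.
The surplus seats go to South, East.

Central=3; South=18; North=4; Lowland=5; East=4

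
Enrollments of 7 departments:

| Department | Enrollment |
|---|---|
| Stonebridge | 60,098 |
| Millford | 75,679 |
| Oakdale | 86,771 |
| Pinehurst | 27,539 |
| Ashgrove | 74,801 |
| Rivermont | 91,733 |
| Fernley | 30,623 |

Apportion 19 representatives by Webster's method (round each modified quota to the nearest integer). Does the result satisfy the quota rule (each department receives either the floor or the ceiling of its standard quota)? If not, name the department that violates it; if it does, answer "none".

none

Standard quotas: Stonebridge 2.553, Millford 3.215, Oakdale 3.686, Pinehurst 1.170, Ashgrove 3.178, Rivermont 3.897, Fernley 1.301.
Webster allocation: Stonebridge 3, Millford 3, Oakdale 4, Pinehurst 1, Ashgrove 3, Rivermont 4, Fernley 1.
Every allocation lies between the lower and upper quota.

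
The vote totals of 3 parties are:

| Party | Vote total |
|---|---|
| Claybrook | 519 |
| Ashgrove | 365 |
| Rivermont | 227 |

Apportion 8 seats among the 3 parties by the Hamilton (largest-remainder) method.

Claybrook 4, Ashgrove 2, Rivermont 2

Total 1111; standard divisor 1111/8 ≈ 138.875.
Standard quotas: Claybrook 3.737, Ashgrove 2.628, Rivermont 1.635.
Lower quotas: Claybrook 3, Ashgrove 2, Rivermont 1 (sum 6, leaving 2 seats).
Remainders in descending order: Claybrook 0.737, Rivermont 0.635, Ashgrove 0.628.
The surplus seats go to Claybrook, Rivermont.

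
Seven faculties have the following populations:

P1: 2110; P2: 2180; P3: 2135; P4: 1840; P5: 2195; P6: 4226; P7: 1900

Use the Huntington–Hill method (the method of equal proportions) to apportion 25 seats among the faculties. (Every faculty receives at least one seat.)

With divisor 643: modified quotas P1 3.281, P2 3.390, P3 3.320, P4 2.862, P5 3.414, P6 6.572, P7 2.955.
Geometric-mean thresholds: P1 √(3·4)=3.464, P2 √(3·4)=3.464, P3 √(3·4)=3.464, P4 √(2·3)=2.449, P5 √(3·4)=3.464, P6 √(6·7)=6.481, P7 √(2·3)=2.449.
Each quota rounded against its threshold gives P1 3, P2 3, P3 3, P4 3, P5 3, P6 7, P7 3 (total 25).

P1 3, P2 3, P3 3, P4 3, P5 3, P6 7, P7 3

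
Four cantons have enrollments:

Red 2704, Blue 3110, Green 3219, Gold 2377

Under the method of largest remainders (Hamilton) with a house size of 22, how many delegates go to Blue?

Total 11410; standard divisor 11410/22 ≈ 518.636.
Standard quotas: Red 5.214, Blue 5.996, Green 6.207, Gold 4.583.
Lower quotas: Red 5, Blue 5, Green 6, Gold 4 (sum 20, leaving 2 seats).
Remainders in descending order: Blue 0.996, Gold 0.583, Red 0.214, Green 0.207.
Largest remainders: Blue, Gold receive the extra seats.
Blue receives 6.

6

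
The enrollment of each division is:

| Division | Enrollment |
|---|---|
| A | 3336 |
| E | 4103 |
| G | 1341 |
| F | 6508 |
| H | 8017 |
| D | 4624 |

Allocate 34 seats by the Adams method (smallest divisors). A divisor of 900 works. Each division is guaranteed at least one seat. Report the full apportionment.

A 4, E 5, G 2, F 8, H 9, D 6

With modified divisor 900: modified quotas A 3.707, E 4.559, G 1.490, F 7.231, H 8.908, D 5.138.
Rounding up: A 4, E 5, G 2, F 8, H 9, D 6 (total 34).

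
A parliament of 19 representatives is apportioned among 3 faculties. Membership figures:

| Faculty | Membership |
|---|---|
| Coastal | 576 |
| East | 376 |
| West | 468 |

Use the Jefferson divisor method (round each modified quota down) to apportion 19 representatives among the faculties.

Standard divisor 1420/19 ≈ 74.737; standard quotas: Coastal 7.707, East 5.031, West 6.262.
Rounding down gives 7, 5, 6 = 18 seats, so the divisor must be adjusted.
With modified divisor 70: modified quotas Coastal 8.229, East 5.371, West 6.686.
Rounding down: Coastal 8, East 5, West 6 (total 19).

Coastal=8, East=5, West=6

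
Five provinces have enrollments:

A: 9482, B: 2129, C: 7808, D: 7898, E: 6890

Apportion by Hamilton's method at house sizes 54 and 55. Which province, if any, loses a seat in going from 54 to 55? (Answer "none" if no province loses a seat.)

none

At 54 seats: A 15, B 3, C 12, D 13, E 11.
At 55 seats: A 15, B 3, C 13, D 13, E 11.
No province's allocation decreased.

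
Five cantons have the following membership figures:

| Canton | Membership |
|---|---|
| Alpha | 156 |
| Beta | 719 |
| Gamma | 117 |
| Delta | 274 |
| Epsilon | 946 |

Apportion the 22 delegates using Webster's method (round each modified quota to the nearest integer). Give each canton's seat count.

Standard divisor 2212/22 ≈ 100.545; standard quotas: Alpha 1.552, Beta 7.151, Gamma 1.164, Delta 2.725, Epsilon 9.409.
Rounding to the nearest integer gives Alpha 2, Beta 7, Gamma 1, Delta 3, Epsilon 9 — total 22, matching the house size, so no adjustment is needed.

Alpha: 2; Beta: 7; Gamma: 1; Delta: 3; Epsilon: 9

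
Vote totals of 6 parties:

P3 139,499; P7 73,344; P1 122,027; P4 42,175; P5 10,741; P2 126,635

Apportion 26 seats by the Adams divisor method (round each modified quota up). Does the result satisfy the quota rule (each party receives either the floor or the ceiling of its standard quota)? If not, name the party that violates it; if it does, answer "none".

Standard quotas: P3 7.051, P7 3.707, P1 6.168, P4 2.132, P5 0.543, P2 6.400.
Adams allocation: P3 7, P7 4, P1 6, P4 2, P5 1, P2 6.
Every allocation lies between the lower and upper quota.

none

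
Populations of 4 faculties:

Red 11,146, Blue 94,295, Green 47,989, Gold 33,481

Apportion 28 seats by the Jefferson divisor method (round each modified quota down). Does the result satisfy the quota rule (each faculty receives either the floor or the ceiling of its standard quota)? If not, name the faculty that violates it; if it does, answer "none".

none

Standard quotas: Red 1.670, Blue 14.126, Green 7.189, Gold 5.016.
Jefferson allocation: Red 1, Blue 15, Green 7, Gold 5.
Every allocation lies between the lower and upper quota.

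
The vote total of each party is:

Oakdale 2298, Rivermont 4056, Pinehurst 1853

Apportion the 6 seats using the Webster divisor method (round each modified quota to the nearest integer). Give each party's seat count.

Oakdale 2, Rivermont 3, Pinehurst 1

Standard divisor 8207/6 ≈ 1367.833; standard quotas: Oakdale 1.680, Rivermont 2.965, Pinehurst 1.355.
Rounding to the nearest integer gives Oakdale 2, Rivermont 3, Pinehurst 1 — total 6, matching the house size, so no adjustment is needed.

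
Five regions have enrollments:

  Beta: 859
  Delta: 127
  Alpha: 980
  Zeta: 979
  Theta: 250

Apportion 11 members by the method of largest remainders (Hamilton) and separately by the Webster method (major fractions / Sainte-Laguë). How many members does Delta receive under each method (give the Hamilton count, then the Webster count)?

Hamilton: Beta 3, Delta 1, Alpha 3, Zeta 3, Theta 1.
Webster: Beta 3, Delta 0, Alpha 4, Zeta 3, Theta 1.
Delta gets 1 under Hamilton and 0 under Webster.

1 and 0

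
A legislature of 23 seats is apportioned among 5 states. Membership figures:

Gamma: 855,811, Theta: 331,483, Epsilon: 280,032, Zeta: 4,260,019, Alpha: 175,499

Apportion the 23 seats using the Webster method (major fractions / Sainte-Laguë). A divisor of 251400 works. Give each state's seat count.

Gamma: 3; Theta: 1; Epsilon: 1; Zeta: 17; Alpha: 1

With modified divisor 251400: modified quotas Gamma 3.404, Theta 1.319, Epsilon 1.114, Zeta 16.945, Alpha 0.698.
Rounding to the nearest integer: Gamma 3, Theta 1, Epsilon 1, Zeta 17, Alpha 1 (total 23).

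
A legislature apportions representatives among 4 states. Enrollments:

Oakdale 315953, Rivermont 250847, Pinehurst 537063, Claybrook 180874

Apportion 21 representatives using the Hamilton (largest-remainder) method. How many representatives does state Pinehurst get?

9

Total 1284737; standard divisor 1284737/21 ≈ 61177.952.
Standard quotas: Oakdale 5.1645, Rivermont 4.1003, Pinehurst 8.7787, Claybrook 2.9565.
Lower quotas: Oakdale 5, Rivermont 4, Pinehurst 8, Claybrook 2 (sum 19, leaving 2 seats).
Remainders in descending order: Claybrook 0.9565, Pinehurst 0.7787, Oakdale 0.1645, Rivermont 0.1003.
Largest remainders: Claybrook, Pinehurst receive the extra seats.
Pinehurst receives 9.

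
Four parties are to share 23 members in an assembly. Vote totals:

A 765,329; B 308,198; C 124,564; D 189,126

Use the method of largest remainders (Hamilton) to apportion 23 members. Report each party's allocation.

A=13; B=5; C=2; D=3

The standard divisor is 1387217/23 ≈ 60313.783.
Standard quotas: A 12.6891, B 5.1099, C 2.0653, D 3.1357.
Lower quotas: A 12, B 5, C 2, D 3 (sum 22, leaving 1 seat).
Remainders in descending order: A 0.6891, D 0.1357, B 0.1099, C 0.0653.
Largest remainder: A receives the extra seat.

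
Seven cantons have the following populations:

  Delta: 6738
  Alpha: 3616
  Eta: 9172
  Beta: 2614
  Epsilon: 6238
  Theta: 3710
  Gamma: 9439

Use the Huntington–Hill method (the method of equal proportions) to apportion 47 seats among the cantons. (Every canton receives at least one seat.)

With divisor 887: modified quotas Delta 7.596, Alpha 4.077, Eta 10.340, Beta 2.947, Epsilon 7.033, Theta 4.183, Gamma 10.641.
Geometric-mean thresholds: Delta √(7·8)=7.483, Alpha √(4·5)=4.472, Eta √(10·11)=10.488, Beta √(2·3)=2.449, Epsilon √(7·8)=7.483, Theta √(4·5)=4.472, Gamma √(10·11)=10.488.
Each quota rounded against its threshold gives Delta 8, Alpha 4, Eta 10, Beta 3, Epsilon 7, Theta 4, Gamma 11 (total 47).

Delta 8, Alpha 4, Eta 10, Beta 3, Epsilon 7, Theta 4, Gamma 11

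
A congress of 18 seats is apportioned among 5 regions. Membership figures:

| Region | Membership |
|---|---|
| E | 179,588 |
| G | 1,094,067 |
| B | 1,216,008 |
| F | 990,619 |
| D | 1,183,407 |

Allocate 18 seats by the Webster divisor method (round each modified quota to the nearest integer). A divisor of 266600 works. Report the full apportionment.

E 1, G 4, B 5, F 4, D 4

With modified divisor 266600: modified quotas E 0.674, G 4.104, B 4.561, F 3.716, D 4.439.
Rounding to the nearest integer: E 1, G 4, B 5, F 4, D 4 (total 18).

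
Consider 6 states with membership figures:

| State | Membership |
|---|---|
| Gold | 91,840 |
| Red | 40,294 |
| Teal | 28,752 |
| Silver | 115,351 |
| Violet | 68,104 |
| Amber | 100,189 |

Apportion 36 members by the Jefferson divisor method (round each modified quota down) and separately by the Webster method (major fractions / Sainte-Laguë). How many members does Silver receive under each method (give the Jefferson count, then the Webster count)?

Jefferson: Gold 8, Red 3, Teal 2, Silver 10, Violet 5, Amber 8.
Webster: Gold 8, Red 3, Teal 2, Silver 9, Violet 6, Amber 8.
Silver gets 10 under Jefferson and 9 under Webster.

10 and 9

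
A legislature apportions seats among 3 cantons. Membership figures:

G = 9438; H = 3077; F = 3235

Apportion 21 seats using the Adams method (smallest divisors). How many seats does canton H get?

4

Standard divisor 15750/21 ≈ 750; standard quotas: G 12.584, H 4.103, F 4.313.
Rounding up gives 13, 5, 5 = 23 seats, so the divisor must be adjusted.
With modified divisor 800: modified quotas G 11.797, H 3.846, F 4.044.
Rounding up: G 12, H 4, F 5 (total 21).
H receives 4.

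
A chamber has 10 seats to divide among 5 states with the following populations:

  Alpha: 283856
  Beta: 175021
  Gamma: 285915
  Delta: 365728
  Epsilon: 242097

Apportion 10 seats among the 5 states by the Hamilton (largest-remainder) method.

Alpha: 2; Beta: 1; Gamma: 2; Delta: 3; Epsilon: 2

The standard divisor is 1352617/10 ≈ 135261.7.
Standard quotas: Alpha 2.0986, Beta 1.2939, Gamma 2.1138, Delta 2.7039, Epsilon 1.7898.
Lower quotas: Alpha 2, Beta 1, Gamma 2, Delta 2, Epsilon 1 (sum 8, leaving 2 seats).
Remainders in descending order: Epsilon 0.7898, Delta 0.7039, Beta 0.2939, Gamma 0.1138, Alpha 0.0986.
The surplus seats go to Epsilon, Delta.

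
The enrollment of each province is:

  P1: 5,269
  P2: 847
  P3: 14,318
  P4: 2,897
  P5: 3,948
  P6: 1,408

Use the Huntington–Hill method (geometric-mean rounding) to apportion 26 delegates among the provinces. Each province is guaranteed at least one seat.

With divisor 1143: modified quotas P1 4.610, P2 0.741, P3 12.527, P4 2.535, P5 3.454, P6 1.232.
Geometric-mean thresholds: P1 √(4·5)=4.472, P2 (min 1), P3 √(12·13)=12.490, P4 √(2·3)=2.449, P5 √(3·4)=3.464, P6 √(1·2)=1.414.
Each quota rounded against its threshold gives P1 5, P2 1, P3 13, P4 3, P5 3, P6 1 (total 26).

P1=5, P2=1, P3=13, P4=3, P5=3, P6=1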